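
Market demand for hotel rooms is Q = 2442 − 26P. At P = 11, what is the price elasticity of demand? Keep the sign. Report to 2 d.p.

-0.13

At P = 11, Q = 2156.
dQ/dP = −26.
ε = (dQ/dP)(P/Q) = (-26)(11/2156).
|ε| < 1, so demand is inelastic at this price.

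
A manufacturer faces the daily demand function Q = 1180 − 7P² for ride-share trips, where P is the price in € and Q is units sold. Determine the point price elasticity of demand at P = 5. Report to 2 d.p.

-0.35

At P = 5, Q = 1005.
dQ/dP = −14P = -70.
ε = (dQ/dP)(P/Q) = (-70)(5/1005).
|ε| < 1, so demand is inelastic at this price.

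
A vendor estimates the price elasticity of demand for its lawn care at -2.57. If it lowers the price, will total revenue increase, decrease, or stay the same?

increase

|ε| = 2.57 > 1, so demand is elastic. A price cut therefore raises total revenue.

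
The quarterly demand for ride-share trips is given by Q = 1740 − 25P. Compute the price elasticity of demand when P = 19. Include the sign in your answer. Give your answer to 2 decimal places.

At P = 19, Q = 1265.
dQ/dP = −25.
ε = (dQ/dP)(P/Q) = (-25)(19/1265).
|ε| < 1, so demand is inelastic at this price.

-0.38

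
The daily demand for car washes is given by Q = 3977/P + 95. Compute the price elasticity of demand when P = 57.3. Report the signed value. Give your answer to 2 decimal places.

At P = 57.3, Q = 164.407.
dQ/dP = −3977/P² = -1.211.
ε = (dQ/dP)(P/Q) = (-1.211)(57.3/164.407).

-0.42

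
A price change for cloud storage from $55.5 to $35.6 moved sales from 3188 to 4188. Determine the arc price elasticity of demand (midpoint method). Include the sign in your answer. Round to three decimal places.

ΔQ = 4188 − 3188 = 1000; ΔP = 35.6 − 55.5 = -19.9.
Midpoints: P̄ = 45.55, Q̄ = 3688.0.
ε = (ΔQ/ΔP)(P̄/Q̄) = (1000/-19.9)(45.55/3688.0).

-0.621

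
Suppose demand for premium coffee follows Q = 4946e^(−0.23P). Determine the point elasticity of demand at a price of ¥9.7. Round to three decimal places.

At P = 9.7, Q = 531.304.
dQ/dP = −0.23·4946e^(−0.23P) = −0.23Q = -122.200.
ε = (dQ/dP)(P/Q) = (-122.200)(9.7/531.304).

-2.231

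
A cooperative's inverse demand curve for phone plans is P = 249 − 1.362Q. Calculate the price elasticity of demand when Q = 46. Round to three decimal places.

At Q = 46, P = 249 − 1.362(46) = 186.35.
dP/dQ = −1.362, so dQ/dP = 1/(−1.362) = -0.734.
ε = (dQ/dP)(P/Q) = (-0.734)(186.35/46).

-2.974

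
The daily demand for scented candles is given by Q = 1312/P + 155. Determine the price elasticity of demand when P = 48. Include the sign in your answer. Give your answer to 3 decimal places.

-0.150

At P = 48, Q = 182.333.
dQ/dP = −1312/P² = -0.569.
ε = (dQ/dP)(P/Q) = (-0.569)(48/182.333).
|ε| < 1, so demand is inelastic at this price.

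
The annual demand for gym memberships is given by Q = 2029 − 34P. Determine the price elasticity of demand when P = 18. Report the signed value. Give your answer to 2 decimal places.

-0.43

At P = 18, Q = 1417.
dQ/dP = −34.
ε = (dQ/dP)(P/Q) = (-34)(18/1417).
|ε| < 1, so demand is inelastic at this price.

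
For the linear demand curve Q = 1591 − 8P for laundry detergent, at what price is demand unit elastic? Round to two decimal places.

For linear demand Q = a − bP, ε = −bP/(a − bP). |ε| = 1 when bP = a − bP, i.e. P = a/(2b).
P = 1591/(2·8) = 1591/16 = 99.4375.

99.44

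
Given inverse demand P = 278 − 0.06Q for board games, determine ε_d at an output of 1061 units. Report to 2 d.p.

At Q = 1061, P = 278 − 0.06(1061) = 214.34.
dP/dQ = −0.06, so dQ/dP = 1/(−0.06) = -16.667.
ε = (dQ/dP)(P/Q) = (-16.667)(214.34/1061).

-3.37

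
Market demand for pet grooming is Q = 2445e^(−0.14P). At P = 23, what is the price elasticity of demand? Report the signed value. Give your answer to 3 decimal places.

-3.220

At P = 23, Q = 97.690.
dQ/dP = −0.14·2445e^(−0.14P) = −0.14Q = -13.677.
ε = (dQ/dP)(P/Q) = (-13.677)(23/97.690).
|ε| > 1, so demand is elastic at this price.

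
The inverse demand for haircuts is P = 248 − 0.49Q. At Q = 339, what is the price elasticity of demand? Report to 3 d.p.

At Q = 339, P = 248 − 0.49(339) = 81.89.
dP/dQ = −0.49, so dQ/dP = 1/(−0.49) = -2.041.
ε = (dQ/dP)(P/Q) = (-2.041)(81.89/339).

-0.493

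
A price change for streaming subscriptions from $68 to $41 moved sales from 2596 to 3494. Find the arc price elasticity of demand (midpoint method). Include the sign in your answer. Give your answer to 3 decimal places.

ΔQ = 3494 − 2596 = 898; ΔP = 41 − 68 = -27.
Midpoints: P̄ = 54.50, Q̄ = 3045.0.
ε = (ΔQ/ΔP)(P̄/Q̄) = (898/-27)(54.50/3045.0).

-0.595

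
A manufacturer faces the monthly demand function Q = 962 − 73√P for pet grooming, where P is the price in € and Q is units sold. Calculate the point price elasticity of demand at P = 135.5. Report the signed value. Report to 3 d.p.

-3.785

At P = 135.5, Q = 112.247.
dQ/dP = −73/(2√P) = -3.136.
ε = (dQ/dP)(P/Q) = (-3.136)(135.5/112.247).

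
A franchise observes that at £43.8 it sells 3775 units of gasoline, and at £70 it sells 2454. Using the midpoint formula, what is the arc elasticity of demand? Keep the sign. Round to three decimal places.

ΔQ = 2454 − 3775 = -1321; ΔP = 70 − 43.8 = 26.2.
Midpoints: P̄ = 56.90, Q̄ = 3114.5.
ε = (ΔQ/ΔP)(P̄/Q̄) = (-1321/26.2)(56.90/3114.5).

-0.921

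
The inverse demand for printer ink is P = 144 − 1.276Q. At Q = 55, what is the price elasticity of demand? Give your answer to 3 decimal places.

-1.052

At Q = 55, P = 144 − 1.276(55) = 73.82.
dP/dQ = −1.276, so dQ/dP = 1/(−1.276) = -0.784.
ε = (dQ/dP)(P/Q) = (-0.784)(73.82/55).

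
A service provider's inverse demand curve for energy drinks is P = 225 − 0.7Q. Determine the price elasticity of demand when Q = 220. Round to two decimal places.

At Q = 220, P = 225 − 0.7(220) = 71.00.
dP/dQ = −0.7, so dQ/dP = 1/(−0.7) = -1.429.
ε = (dQ/dP)(P/Q) = (-1.429)(71.00/220).

-0.46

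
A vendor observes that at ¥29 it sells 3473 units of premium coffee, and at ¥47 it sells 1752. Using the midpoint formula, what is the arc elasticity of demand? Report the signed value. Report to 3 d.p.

-1.391

ΔQ = 1752 − 3473 = -1721; ΔP = 47 − 29 = 18.
Midpoints: P̄ = 38.00, Q̄ = 2612.5.
ε = (ΔQ/ΔP)(P̄/Q̄) = (-1721/18)(38.00/2612.5).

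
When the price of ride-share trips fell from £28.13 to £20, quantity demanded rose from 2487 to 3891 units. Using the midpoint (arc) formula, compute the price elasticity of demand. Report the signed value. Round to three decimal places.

ΔQ = 3891 − 2487 = 1404; ΔP = 20 − 28.13 = -8.13.
Midpoints: P̄ = 24.06, Q̄ = 3189.0.
ε = (ΔQ/ΔP)(P̄/Q̄) = (1404/-8.13)(24.06/3189.0).

-1.303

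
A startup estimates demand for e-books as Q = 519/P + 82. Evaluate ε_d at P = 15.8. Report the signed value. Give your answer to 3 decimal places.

At P = 15.8, Q = 114.848.
dQ/dP = −519/P² = -2.079.
ε = (dQ/dP)(P/Q) = (-2.079)(15.8/114.848).

-0.286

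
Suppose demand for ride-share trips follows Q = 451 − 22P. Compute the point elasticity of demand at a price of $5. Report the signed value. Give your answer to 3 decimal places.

-0.323

At P = 5, Q = 341.
dQ/dP = −22.
ε = (dQ/dP)(P/Q) = (-22)(5/341).
|ε| < 1, so demand is inelastic at this price.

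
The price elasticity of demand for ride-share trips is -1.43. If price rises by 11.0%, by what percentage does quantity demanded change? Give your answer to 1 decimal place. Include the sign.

%ΔQ ≈ ε × %ΔP = (-1.43)(11.0%) = -15.73%.

-15.7%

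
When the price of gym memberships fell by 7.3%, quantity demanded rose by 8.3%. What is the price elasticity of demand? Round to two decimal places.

-1.14

ε = %ΔQ / %ΔP = (8.3)/(-7.3) = -1.137.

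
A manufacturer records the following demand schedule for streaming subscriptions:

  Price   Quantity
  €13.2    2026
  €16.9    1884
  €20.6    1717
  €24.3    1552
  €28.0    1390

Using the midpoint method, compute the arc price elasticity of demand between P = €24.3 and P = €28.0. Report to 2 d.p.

-0.78

At P = 24.3, Q = 1552; at P = 28.0, Q = 1390.
ΔQ = -162, ΔP = 3.7. Midpoints: P̄ = 26.15, Q̄ = 1471.0.
ε = (ΔQ/ΔP)(P̄/Q̄) = (-162/3.7)(26.15/1471.0).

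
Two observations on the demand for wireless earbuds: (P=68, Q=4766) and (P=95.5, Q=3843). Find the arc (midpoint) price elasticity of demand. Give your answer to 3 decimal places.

-0.637

ΔQ = 3843 − 4766 = -923; ΔP = 95.5 − 68 = 27.5.
Midpoints: P̄ = 81.75, Q̄ = 4304.5.
ε = (ΔQ/ΔP)(P̄/Q̄) = (-923/27.5)(81.75/4304.5).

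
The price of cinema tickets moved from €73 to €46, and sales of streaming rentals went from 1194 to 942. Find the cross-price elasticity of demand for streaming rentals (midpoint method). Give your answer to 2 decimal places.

ΔQ_x = 942 − 1194 = -252; ΔP_y = 46 − 73 = -27.
Midpoints: P̄_y = 59.50, Q̄_x = 1068.0.
ε_xy = (ΔQ_x/ΔP_y)(P̄_y/Q̄_x) = (-252/-27)(59.50/1068.0).

0.52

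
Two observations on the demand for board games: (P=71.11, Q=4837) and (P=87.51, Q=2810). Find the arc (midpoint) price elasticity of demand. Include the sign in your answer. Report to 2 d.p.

ΔQ = 2810 − 4837 = -2027; ΔP = 87.51 − 71.11 = 16.4.
Midpoints: P̄ = 79.31, Q̄ = 3823.5.
ε = (ΔQ/ΔP)(P̄/Q̄) = (-2027/16.4)(79.31/3823.5).

-2.56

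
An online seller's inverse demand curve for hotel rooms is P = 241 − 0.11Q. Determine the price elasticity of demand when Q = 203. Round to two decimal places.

At Q = 203, P = 241 − 0.11(203) = 218.67.
dP/dQ = −0.11, so dQ/dP = 1/(−0.11) = -9.091.
ε = (dQ/dP)(P/Q) = (-9.091)(218.67/203).

-9.79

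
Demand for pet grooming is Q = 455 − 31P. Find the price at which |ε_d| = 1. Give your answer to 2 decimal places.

For linear demand Q = a − bP, ε = −bP/(a − bP). |ε| = 1 when bP = a − bP, i.e. P = a/(2b).
P = 455/(2·31) = 455/62 = 7.3387.

7.34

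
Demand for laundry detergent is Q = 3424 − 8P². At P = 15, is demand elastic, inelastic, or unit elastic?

elastic

Q = 1624, dQ/dP = -240.
ε = (dQ/dP)(P/Q) ≈ -2.217.
|ε| = 2.22 > 1.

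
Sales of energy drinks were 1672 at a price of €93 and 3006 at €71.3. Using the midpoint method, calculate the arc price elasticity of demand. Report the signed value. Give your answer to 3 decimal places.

ΔQ = 3006 − 1672 = 1334; ΔP = 71.3 − 93 = -21.7.
Midpoints: P̄ = 82.15, Q̄ = 2339.0.
ε = (ΔQ/ΔP)(P̄/Q̄) = (1334/-21.7)(82.15/2339.0).

-2.159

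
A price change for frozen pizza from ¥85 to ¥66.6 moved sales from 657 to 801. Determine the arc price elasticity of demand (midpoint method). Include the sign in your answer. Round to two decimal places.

-0.81

ΔQ = 801 − 657 = 144; ΔP = 66.6 − 85 = -18.4.
Midpoints: P̄ = 75.80, Q̄ = 729.0.
ε = (ΔQ/ΔP)(P̄/Q̄) = (144/-18.4)(75.80/729.0).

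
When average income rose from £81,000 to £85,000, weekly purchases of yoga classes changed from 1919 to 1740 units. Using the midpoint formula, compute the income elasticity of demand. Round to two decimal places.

-2.03

ΔQ = -179, ΔI = 4000. Midpoints: Ī = 83,000, Q̄ = 1829.5.
ε_I = (ΔQ/ΔI)(Ī/Q̄) = (-179/4000)(83000/1829.5).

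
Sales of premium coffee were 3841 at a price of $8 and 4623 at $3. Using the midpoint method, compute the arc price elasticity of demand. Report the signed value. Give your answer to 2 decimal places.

-0.20

ΔQ = 4623 − 3841 = 782; ΔP = 3 − 8 = -5.
Midpoints: P̄ = 5.50, Q̄ = 4232.0.
ε = (ΔQ/ΔP)(P̄/Q̄) = (782/-5)(5.50/4232.0).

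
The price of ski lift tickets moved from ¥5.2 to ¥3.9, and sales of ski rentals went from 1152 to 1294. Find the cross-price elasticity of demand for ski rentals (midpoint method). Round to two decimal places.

ΔQ_x = 1294 − 1152 = 142; ΔP_y = 3.9 − 5.2 = -1.3.
Midpoints: P̄_y = 4.55, Q̄_x = 1223.0.
ε_xy = (ΔQ_x/ΔP_y)(P̄_y/Q̄_x) = (142/-1.3)(4.55/1223.0).
ε_xy < 0, so the goods are complements.

-0.41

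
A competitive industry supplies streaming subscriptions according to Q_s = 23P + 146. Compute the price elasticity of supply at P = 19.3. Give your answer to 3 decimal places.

0.753

At P = 19.3, Q_s = 589.90.
dQ_s/dP = 23.
ε_s = (dQ_s/dP)(P/Q_s) = (23)(19.3/589.90).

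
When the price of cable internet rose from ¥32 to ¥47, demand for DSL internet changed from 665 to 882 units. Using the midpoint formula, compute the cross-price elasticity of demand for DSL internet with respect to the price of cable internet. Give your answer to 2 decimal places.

0.74

ΔQ_x = 882 − 665 = 217; ΔP_y = 47 − 32 = 15.
Midpoints: P̄_y = 39.50, Q̄_x = 773.5.
ε_xy = (ΔQ_x/ΔP_y)(P̄_y/Q̄_x) = (217/15)(39.50/773.5).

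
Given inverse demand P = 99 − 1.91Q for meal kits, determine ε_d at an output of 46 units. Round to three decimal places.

At Q = 46, P = 99 − 1.91(46) = 11.14.
dP/dQ = −1.91, so dQ/dP = 1/(−1.91) = -0.524.
ε = (dQ/dP)(P/Q) = (-0.524)(11.14/46).

-0.127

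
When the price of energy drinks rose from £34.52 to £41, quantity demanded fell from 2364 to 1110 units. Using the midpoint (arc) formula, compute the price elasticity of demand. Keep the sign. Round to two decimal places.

ΔQ = 1110 − 2364 = -1254; ΔP = 41 − 34.52 = 6.48.
Midpoints: P̄ = 37.76, Q̄ = 1737.0.
ε = (ΔQ/ΔP)(P̄/Q̄) = (-1254/6.48)(37.76/1737.0).

-4.21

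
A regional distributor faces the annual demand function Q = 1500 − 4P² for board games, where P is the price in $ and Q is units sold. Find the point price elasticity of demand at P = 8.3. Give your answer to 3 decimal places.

-0.450

At P = 8.3, Q = 1224.440.
dQ/dP = −8P = -66.400.
ε = (dQ/dP)(P/Q) = (-66.400)(8.3/1224.440).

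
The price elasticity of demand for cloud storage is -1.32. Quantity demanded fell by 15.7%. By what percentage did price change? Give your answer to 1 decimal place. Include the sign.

%ΔP ≈ %ΔQ / ε = (-15.7%)/(-1.32) = 11.89%.

11.9%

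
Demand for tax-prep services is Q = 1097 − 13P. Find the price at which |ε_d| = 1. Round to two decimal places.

42.19

For linear demand Q = a − bP, ε = −bP/(a − bP). |ε| = 1 when bP = a − bP, i.e. P = a/(2b).
P = 1097/(2·13) = 1097/26 = 42.1923.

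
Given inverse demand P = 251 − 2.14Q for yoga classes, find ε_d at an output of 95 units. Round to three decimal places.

At Q = 95, P = 251 − 2.14(95) = 47.70.
dP/dQ = −2.14, so dQ/dP = 1/(−2.14) = -0.467.
ε = (dQ/dP)(P/Q) = (-0.467)(47.70/95).

-0.235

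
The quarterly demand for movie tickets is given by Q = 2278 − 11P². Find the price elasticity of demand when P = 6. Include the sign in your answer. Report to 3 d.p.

At P = 6, Q = 1882.
dQ/dP = −22P = -132.
ε = (dQ/dP)(P/Q) = (-132)(6/1882).
|ε| < 1, so demand is inelastic at this price.

-0.421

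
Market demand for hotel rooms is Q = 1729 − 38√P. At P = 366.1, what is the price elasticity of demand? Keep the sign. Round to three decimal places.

-0.363

At P = 366.1, Q = 1001.918.
dQ/dP = −38/(2√P) = -0.993.
ε = (dQ/dP)(P/Q) = (-0.993)(366.1/1001.918).
|ε| < 1, so demand is inelastic at this price.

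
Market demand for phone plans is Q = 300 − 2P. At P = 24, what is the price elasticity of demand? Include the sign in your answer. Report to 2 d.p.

At P = 24, Q = 252.
dQ/dP = −2.
ε = (dQ/dP)(P/Q) = (-2)(24/252).
|ε| < 1, so demand is inelastic at this price.

-0.19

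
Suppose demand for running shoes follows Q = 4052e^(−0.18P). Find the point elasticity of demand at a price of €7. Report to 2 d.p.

-1.26

At P = 7, Q = 1149.366.
dQ/dP = −0.18·4052e^(−0.18P) = −0.18Q = -206.886.
ε = (dQ/dP)(P/Q) = (-206.886)(7/1149.366).
|ε| > 1, so demand is elastic at this price.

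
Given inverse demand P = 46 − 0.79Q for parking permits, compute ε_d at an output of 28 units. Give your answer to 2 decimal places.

At Q = 28, P = 46 − 0.79(28) = 23.88.
dP/dQ = −0.79, so dQ/dP = 1/(−0.79) = -1.266.
ε = (dQ/dP)(P/Q) = (-1.266)(23.88/28).

-1.08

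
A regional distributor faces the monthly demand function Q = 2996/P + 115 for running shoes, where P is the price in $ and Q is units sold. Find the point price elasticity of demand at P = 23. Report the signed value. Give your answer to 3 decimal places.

-0.531

At P = 23, Q = 245.261.
dQ/dP = −2996/P² = -5.664.
ε = (dQ/dP)(P/Q) = (-5.664)(23/245.261).
|ε| < 1, so demand is inelastic at this price.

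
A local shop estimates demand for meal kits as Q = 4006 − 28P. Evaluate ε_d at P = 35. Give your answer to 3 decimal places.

At P = 35, Q = 3026.
dQ/dP = −28.
ε = (dQ/dP)(P/Q) = (-28)(35/3026).

-0.324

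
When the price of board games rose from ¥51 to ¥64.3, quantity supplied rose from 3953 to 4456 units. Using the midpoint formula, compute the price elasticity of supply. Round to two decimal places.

0.52

ΔQ = 4456 − 3953 = 503; ΔP = 64.3 − 51 = 13.3.
Midpoints: P̄ = 57.65, Q̄ = 4204.5.
ε_s = (ΔQ/ΔP)(P̄/Q̄) = (503/13.3)(57.65/4204.5).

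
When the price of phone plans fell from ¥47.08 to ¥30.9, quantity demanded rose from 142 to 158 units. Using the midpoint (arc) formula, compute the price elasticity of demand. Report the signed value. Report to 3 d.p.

-0.257

ΔQ = 158 − 142 = 16; ΔP = 30.9 − 47.08 = -16.18.
Midpoints: P̄ = 38.99, Q̄ = 150.0.
ε = (ΔQ/ΔP)(P̄/Q̄) = (16/-16.18)(38.99/150.0).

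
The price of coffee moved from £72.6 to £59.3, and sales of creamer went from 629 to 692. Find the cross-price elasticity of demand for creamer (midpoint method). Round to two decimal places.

-0.47

ΔQ_x = 692 − 629 = 63; ΔP_y = 59.3 − 72.6 = -13.3.
Midpoints: P̄_y = 65.95, Q̄_x = 660.5.
ε_xy = (ΔQ_x/ΔP_y)(P̄_y/Q̄_x) = (63/-13.3)(65.95/660.5).
ε_xy < 0, so the goods are complements.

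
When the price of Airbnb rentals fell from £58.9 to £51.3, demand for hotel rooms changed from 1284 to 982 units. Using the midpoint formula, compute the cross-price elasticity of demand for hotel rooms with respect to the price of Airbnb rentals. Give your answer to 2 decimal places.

ΔQ_x = 982 − 1284 = -302; ΔP_y = 51.3 − 58.9 = -7.6.
Midpoints: P̄_y = 55.10, Q̄_x = 1133.0.
ε_xy = (ΔQ_x/ΔP_y)(P̄_y/Q̄_x) = (-302/-7.6)(55.10/1133.0).
ε_xy > 0, so the goods are substitutes.

1.93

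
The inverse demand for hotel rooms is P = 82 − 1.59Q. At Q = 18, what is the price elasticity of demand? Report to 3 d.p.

At Q = 18, P = 82 − 1.59(18) = 53.38.
dP/dQ = −1.59, so dQ/dP = 1/(−1.59) = -0.629.
ε = (dQ/dP)(P/Q) = (-0.629)(53.38/18).

-1.865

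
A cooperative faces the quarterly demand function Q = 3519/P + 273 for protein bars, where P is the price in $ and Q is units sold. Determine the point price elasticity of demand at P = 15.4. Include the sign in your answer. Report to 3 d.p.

-0.456

At P = 15.4, Q = 501.506.
dQ/dP = −3519/P² = -14.838.
ε = (dQ/dP)(P/Q) = (-14.838)(15.4/501.506).
|ε| < 1, so demand is inelastic at this price.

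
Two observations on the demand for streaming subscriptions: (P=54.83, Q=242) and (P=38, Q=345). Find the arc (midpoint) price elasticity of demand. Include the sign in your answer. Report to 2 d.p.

-0.97

ΔQ = 345 − 242 = 103; ΔP = 38 − 54.83 = -16.83.
Midpoints: P̄ = 46.41, Q̄ = 293.5.
ε = (ΔQ/ΔP)(P̄/Q̄) = (103/-16.83)(46.41/293.5).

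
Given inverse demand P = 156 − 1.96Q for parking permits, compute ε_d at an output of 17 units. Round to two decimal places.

At Q = 17, P = 156 − 1.96(17) = 122.68.
dP/dQ = −1.96, so dQ/dP = 1/(−1.96) = -0.510.
ε = (dQ/dP)(P/Q) = (-0.510)(122.68/17).

-3.68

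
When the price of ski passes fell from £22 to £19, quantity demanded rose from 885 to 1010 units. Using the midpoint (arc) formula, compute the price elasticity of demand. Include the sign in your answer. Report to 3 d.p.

ΔQ = 1010 − 885 = 125; ΔP = 19 − 22 = -3.
Midpoints: P̄ = 20.50, Q̄ = 947.5.
ε = (ΔQ/ΔP)(P̄/Q̄) = (125/-3)(20.50/947.5).

-0.901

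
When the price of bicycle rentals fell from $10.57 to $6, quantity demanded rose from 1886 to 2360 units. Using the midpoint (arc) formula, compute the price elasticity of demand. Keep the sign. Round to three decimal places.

ΔQ = 2360 − 1886 = 474; ΔP = 6 − 10.57 = -4.57.
Midpoints: P̄ = 8.29, Q̄ = 2123.0.
ε = (ΔQ/ΔP)(P̄/Q̄) = (474/-4.57)(8.29/2123.0).

-0.405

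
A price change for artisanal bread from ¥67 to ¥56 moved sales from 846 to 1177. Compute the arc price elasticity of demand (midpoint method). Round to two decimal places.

-1.83

ΔQ = 1177 − 846 = 331; ΔP = 56 − 67 = -11.
Midpoints: P̄ = 61.50, Q̄ = 1011.5.
ε = (ΔQ/ΔP)(P̄/Q̄) = (331/-11)(61.50/1011.5).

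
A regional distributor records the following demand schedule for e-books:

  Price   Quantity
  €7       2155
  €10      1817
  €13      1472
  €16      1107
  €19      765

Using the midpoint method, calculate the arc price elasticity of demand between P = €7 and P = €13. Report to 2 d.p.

At P = 7, Q = 2155; at P = 13, Q = 1472.
ΔQ = -683, ΔP = 6. Midpoints: P̄ = 10.00, Q̄ = 1813.5.
ε = (ΔQ/ΔP)(P̄/Q̄) = (-683/6)(10.00/1813.5).

-0.63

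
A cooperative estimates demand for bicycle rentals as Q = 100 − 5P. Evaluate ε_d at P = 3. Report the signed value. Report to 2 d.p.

At P = 3, Q = 85.
dQ/dP = −5.
ε = (dQ/dP)(P/Q) = (-5)(3/85).

-0.18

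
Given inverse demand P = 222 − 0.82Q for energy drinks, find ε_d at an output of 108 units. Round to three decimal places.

-1.507

At Q = 108, P = 222 − 0.82(108) = 133.44.
dP/dQ = −0.82, so dQ/dP = 1/(−0.82) = -1.220.
ε = (dQ/dP)(P/Q) = (-1.220)(133.44/108).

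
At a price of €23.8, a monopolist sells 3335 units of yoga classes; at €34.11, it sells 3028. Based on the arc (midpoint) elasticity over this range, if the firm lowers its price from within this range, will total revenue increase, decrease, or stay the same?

decrease

Arc ε = (-307/10.31)(28.95/3181.5) ≈ -0.271.
|ε| = 0.27 < 1, so demand is inelastic. A price cut therefore reduces total revenue.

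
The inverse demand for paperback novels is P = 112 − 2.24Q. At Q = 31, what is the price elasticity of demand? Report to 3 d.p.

At Q = 31, P = 112 − 2.24(31) = 42.56.
dP/dQ = −2.24, so dQ/dP = 1/(−2.24) = -0.446.
ε = (dQ/dP)(P/Q) = (-0.446)(42.56/31).

-0.613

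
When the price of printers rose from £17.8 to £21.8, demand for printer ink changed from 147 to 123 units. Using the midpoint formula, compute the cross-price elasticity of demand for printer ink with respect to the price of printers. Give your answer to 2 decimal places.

ΔQ_x = 123 − 147 = -24; ΔP_y = 21.8 − 17.8 = 4.
Midpoints: P̄_y = 19.80, Q̄_x = 135.0.
ε_xy = (ΔQ_x/ΔP_y)(P̄_y/Q̄_x) = (-24/4)(19.80/135.0).

-0.88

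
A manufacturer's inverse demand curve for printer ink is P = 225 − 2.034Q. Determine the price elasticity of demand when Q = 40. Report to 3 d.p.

-1.765

At Q = 40, P = 225 − 2.034(40) = 143.64.
dP/dQ = −2.034, so dQ/dP = 1/(−2.034) = -0.492.
ε = (dQ/dP)(P/Q) = (-0.492)(143.64/40).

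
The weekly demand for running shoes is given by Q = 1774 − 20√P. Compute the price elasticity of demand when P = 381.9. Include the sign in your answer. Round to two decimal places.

At P = 381.9, Q = 1383.155.
dQ/dP = −20/(2√P) = -0.512.
ε = (dQ/dP)(P/Q) = (-0.512)(381.9/1383.155).

-0.14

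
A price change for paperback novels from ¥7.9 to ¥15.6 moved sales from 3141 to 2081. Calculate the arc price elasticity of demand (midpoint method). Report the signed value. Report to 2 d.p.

ΔQ = 2081 − 3141 = -1060; ΔP = 15.6 − 7.9 = 7.7.
Midpoints: P̄ = 11.75, Q̄ = 2611.0.
ε = (ΔQ/ΔP)(P̄/Q̄) = (-1060/7.7)(11.75/2611.0).

-0.62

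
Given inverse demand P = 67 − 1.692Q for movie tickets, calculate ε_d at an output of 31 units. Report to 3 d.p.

-0.277

At Q = 31, P = 67 − 1.692(31) = 14.55.
dP/dQ = −1.692, so dQ/dP = 1/(−1.692) = -0.591.
ε = (dQ/dP)(P/Q) = (-0.591)(14.55/31).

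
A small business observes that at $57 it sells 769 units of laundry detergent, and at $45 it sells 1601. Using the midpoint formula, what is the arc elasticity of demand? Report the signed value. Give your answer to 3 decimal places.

-2.984

ΔQ = 1601 − 769 = 832; ΔP = 45 − 57 = -12.
Midpoints: P̄ = 51.00, Q̄ = 1185.0.
ε = (ΔQ/ΔP)(P̄/Q̄) = (832/-12)(51.00/1185.0).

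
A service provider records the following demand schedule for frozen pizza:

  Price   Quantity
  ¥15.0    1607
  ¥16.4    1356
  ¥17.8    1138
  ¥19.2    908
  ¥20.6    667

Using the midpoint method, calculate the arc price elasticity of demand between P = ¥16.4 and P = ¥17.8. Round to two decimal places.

-2.14

At P = 16.4, Q = 1356; at P = 17.8, Q = 1138.
ΔQ = -218, ΔP = 1.4. Midpoints: P̄ = 17.10, Q̄ = 1247.0.
ε = (ΔQ/ΔP)(P̄/Q̄) = (-218/1.4)(17.10/1247.0).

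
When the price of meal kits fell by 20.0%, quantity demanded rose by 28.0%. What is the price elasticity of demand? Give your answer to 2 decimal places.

ε = %ΔQ / %ΔP = (28.0)/(-20.0) = -1.400.

-1.40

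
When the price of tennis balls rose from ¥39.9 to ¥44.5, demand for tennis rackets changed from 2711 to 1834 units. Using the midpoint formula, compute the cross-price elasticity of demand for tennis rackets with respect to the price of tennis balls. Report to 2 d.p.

ΔQ_x = 1834 − 2711 = -877; ΔP_y = 44.5 − 39.9 = 4.6.
Midpoints: P̄_y = 42.20, Q̄_x = 2272.5.
ε_xy = (ΔQ_x/ΔP_y)(P̄_y/Q̄_x) = (-877/4.6)(42.20/2272.5).

-3.54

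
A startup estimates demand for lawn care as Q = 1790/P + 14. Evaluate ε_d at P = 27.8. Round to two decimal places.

At P = 27.8, Q = 78.388.
dQ/dP = −1790/P² = -2.316.
ε = (dQ/dP)(P/Q) = (-2.316)(27.8/78.388).

-0.82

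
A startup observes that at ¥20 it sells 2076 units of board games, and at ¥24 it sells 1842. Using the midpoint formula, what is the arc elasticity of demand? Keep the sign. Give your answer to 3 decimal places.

-0.657

ΔQ = 1842 − 2076 = -234; ΔP = 24 − 20 = 4.
Midpoints: P̄ = 22.00, Q̄ = 1959.0.
ε = (ΔQ/ΔP)(P̄/Q̄) = (-234/4)(22.00/1959.0).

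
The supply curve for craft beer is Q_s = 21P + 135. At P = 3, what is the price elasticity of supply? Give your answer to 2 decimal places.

At P = 3, Q_s = 198.
dQ_s/dP = 21.
ε_s = (dQ_s/dP)(P/Q_s) = (21)(3/198).

0.32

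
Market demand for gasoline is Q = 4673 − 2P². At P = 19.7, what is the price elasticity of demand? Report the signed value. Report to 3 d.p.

-0.398

At P = 19.7, Q = 3896.820.
dQ/dP = −4P = -78.800.
ε = (dQ/dP)(P/Q) = (-78.800)(19.7/3896.820).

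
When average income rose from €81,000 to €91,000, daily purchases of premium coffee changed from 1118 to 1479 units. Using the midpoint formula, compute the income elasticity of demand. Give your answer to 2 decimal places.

ΔQ = 361, ΔI = 10000. Midpoints: Ī = 86,000, Q̄ = 1298.5.
ε_I = (ΔQ/ΔI)(Ī/Q̄) = (361/10000)(86000/1298.5).

2.39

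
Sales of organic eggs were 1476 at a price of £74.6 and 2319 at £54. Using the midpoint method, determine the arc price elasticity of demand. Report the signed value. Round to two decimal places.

ΔQ = 2319 − 1476 = 843; ΔP = 54 − 74.6 = -20.6.
Midpoints: P̄ = 64.30, Q̄ = 1897.5.
ε = (ΔQ/ΔP)(P̄/Q̄) = (843/-20.6)(64.30/1897.5).

-1.39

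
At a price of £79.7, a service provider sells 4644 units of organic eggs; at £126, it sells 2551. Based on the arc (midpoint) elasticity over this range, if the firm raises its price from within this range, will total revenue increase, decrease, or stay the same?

decrease

Arc ε = (-2093/46.3)(102.85/3597.5) ≈ -1.292.
|ε| = 1.29 > 1, so demand is elastic. A price rise therefore reduces total revenue.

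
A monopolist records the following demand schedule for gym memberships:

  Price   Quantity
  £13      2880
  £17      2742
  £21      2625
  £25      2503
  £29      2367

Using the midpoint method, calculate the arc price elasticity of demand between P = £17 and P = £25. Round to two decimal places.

-0.24

At P = 17, Q = 2742; at P = 25, Q = 2503.
ΔQ = -239, ΔP = 8. Midpoints: P̄ = 21.00, Q̄ = 2622.5.
ε = (ΔQ/ΔP)(P̄/Q̄) = (-239/8)(21.00/2622.5).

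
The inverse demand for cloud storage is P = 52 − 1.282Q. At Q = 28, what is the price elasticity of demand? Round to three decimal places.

-0.449

At Q = 28, P = 52 − 1.282(28) = 16.10.
dP/dQ = −1.282, so dQ/dP = 1/(−1.282) = -0.780.
ε = (dQ/dP)(P/Q) = (-0.780)(16.10/28).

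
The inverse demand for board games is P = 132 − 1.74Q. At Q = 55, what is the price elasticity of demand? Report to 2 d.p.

At Q = 55, P = 132 − 1.74(55) = 36.30.
dP/dQ = −1.74, so dQ/dP = 1/(−1.74) = -0.575.
ε = (dQ/dP)(P/Q) = (-0.575)(36.30/55).

-0.38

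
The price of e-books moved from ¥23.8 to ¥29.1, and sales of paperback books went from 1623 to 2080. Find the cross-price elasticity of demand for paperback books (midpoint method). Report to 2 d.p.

ΔQ_x = 2080 − 1623 = 457; ΔP_y = 29.1 − 23.8 = 5.3.
Midpoints: P̄_y = 26.45, Q̄_x = 1851.5.
ε_xy = (ΔQ_x/ΔP_y)(P̄_y/Q̄_x) = (457/5.3)(26.45/1851.5).

1.23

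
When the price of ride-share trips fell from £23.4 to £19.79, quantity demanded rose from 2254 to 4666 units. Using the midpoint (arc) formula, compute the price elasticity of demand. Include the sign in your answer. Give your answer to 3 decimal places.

ΔQ = 4666 − 2254 = 2412; ΔP = 19.79 − 23.4 = -3.61.
Midpoints: P̄ = 21.59, Q̄ = 3460.0.
ε = (ΔQ/ΔP)(P̄/Q̄) = (2412/-3.61)(21.59/3460.0).

-4.170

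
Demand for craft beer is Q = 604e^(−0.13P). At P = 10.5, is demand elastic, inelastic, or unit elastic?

Q = 154.250, dQ/dP = -20.052.
ε = (dQ/dP)(P/Q) ≈ -1.365.
|ε| = 1.36 > 1.

elastic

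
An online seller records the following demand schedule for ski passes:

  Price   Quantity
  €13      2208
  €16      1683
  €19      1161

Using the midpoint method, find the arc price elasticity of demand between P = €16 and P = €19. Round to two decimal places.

At P = 16, Q = 1683; at P = 19, Q = 1161.
ΔQ = -522, ΔP = 3. Midpoints: P̄ = 17.50, Q̄ = 1422.0.
ε = (ΔQ/ΔP)(P̄/Q̄) = (-522/3)(17.50/1422.0).

-2.14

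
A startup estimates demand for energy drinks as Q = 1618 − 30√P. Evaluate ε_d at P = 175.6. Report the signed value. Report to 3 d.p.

-0.163

At P = 175.6, Q = 1220.458.
dQ/dP = −30/(2√P) = -1.132.
ε = (dQ/dP)(P/Q) = (-1.132)(175.6/1220.458).
|ε| < 1, so demand is inelastic at this price.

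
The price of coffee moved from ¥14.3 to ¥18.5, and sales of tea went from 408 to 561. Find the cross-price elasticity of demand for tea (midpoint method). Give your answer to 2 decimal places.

ΔQ_x = 561 − 408 = 153; ΔP_y = 18.5 − 14.3 = 4.2.
Midpoints: P̄_y = 16.40, Q̄_x = 484.5.
ε_xy = (ΔQ_x/ΔP_y)(P̄_y/Q̄_x) = (153/4.2)(16.40/484.5).

1.23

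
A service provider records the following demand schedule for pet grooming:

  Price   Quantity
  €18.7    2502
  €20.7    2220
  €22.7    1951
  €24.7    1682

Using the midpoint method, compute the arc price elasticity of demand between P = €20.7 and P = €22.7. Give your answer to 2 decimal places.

At P = 20.7, Q = 2220; at P = 22.7, Q = 1951.
ΔQ = -269, ΔP = 2.0. Midpoints: P̄ = 21.70, Q̄ = 2085.5.
ε = (ΔQ/ΔP)(P̄/Q̄) = (-269/2.0)(21.70/2085.5).

-1.40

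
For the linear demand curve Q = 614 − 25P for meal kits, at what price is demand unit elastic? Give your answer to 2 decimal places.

For linear demand Q = a − bP, ε = −bP/(a − bP). |ε| = 1 when bP = a − bP, i.e. P = a/(2b).
P = 614/(2·25) = 614/50 = 12.2800.

12.28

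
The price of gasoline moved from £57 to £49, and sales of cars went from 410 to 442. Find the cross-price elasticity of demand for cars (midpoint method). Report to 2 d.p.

-0.50

ΔQ_x = 442 − 410 = 32; ΔP_y = 49 − 57 = -8.
Midpoints: P̄_y = 53.00, Q̄_x = 426.0.
ε_xy = (ΔQ_x/ΔP_y)(P̄_y/Q̄_x) = (32/-8)(53.00/426.0).
ε_xy < 0, so the goods are complements.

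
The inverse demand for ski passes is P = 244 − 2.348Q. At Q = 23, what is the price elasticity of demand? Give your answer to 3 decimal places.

At Q = 23, P = 244 − 2.348(23) = 190.00.
dP/dQ = −2.348, so dQ/dP = 1/(−2.348) = -0.426.
ε = (dQ/dP)(P/Q) = (-0.426)(190.00/23).

-3.518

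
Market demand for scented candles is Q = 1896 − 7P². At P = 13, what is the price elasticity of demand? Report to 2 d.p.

At P = 13, Q = 713.
dQ/dP = −14P = -182.
ε = (dQ/dP)(P/Q) = (-182)(13/713).
|ε| > 1, so demand is elastic at this price.

-3.32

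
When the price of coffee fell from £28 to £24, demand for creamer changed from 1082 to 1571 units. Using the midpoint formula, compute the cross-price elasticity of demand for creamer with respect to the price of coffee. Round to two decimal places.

-2.40

ΔQ_x = 1571 − 1082 = 489; ΔP_y = 24 − 28 = -4.
Midpoints: P̄_y = 26.00, Q̄_x = 1326.5.
ε_xy = (ΔQ_x/ΔP_y)(P̄_y/Q̄_x) = (489/-4)(26.00/1326.5).
ε_xy < 0, so the goods are complements.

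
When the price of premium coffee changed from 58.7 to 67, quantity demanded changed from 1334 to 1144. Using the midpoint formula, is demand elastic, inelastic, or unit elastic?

Arc ε ≈ -1.161.
|ε| = 1.16 > 1.

elastic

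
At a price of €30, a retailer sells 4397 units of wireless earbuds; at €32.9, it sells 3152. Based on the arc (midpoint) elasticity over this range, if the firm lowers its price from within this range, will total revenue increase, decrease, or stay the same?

Arc ε = (-1245/2.9)(31.45/3774.5) ≈ -3.577.
|ε| = 3.58 > 1, so demand is elastic. A price cut therefore raises total revenue.

increase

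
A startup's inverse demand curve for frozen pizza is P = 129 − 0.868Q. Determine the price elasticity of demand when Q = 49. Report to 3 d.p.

-2.033

At Q = 49, P = 129 − 0.868(49) = 86.47.
dP/dQ = −0.868, so dQ/dP = 1/(−0.868) = -1.152.
ε = (dQ/dP)(P/Q) = (-1.152)(86.47/49).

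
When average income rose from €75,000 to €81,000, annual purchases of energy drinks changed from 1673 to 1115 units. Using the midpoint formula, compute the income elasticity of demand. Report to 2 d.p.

ΔQ = -558, ΔI = 6000. Midpoints: Ī = 78,000, Q̄ = 1394.0.
ε_I = (ΔQ/ΔI)(Ī/Q̄) = (-558/6000)(78000/1394.0).
ε_I < 0, so the good is inferior.

-5.20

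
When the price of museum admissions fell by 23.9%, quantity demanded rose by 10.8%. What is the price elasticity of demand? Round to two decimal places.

ε = %ΔQ / %ΔP = (10.8)/(-23.9) = -0.452.

-0.45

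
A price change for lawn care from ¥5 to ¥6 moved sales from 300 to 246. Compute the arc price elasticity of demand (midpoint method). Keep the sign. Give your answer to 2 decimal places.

ΔQ = 246 − 300 = -54; ΔP = 6 − 5 = 1.
Midpoints: P̄ = 5.50, Q̄ = 273.0.
ε = (ΔQ/ΔP)(P̄/Q̄) = (-54/1)(5.50/273.0).

-1.09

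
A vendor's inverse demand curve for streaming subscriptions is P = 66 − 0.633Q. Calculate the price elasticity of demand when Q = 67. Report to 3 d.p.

At Q = 67, P = 66 − 0.633(67) = 23.59.
dP/dQ = −0.633, so dQ/dP = 1/(−0.633) = -1.580.
ε = (dQ/dP)(P/Q) = (-1.580)(23.59/67).

-0.556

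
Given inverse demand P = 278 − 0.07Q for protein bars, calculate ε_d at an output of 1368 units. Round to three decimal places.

-1.903

At Q = 1368, P = 278 − 0.07(1368) = 182.24.
dP/dQ = −0.07, so dQ/dP = 1/(−0.07) = -14.286.
ε = (dQ/dP)(P/Q) = (-14.286)(182.24/1368).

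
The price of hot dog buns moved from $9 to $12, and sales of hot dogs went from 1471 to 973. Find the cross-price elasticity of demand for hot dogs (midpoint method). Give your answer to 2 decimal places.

ΔQ_x = 973 − 1471 = -498; ΔP_y = 12 − 9 = 3.
Midpoints: P̄_y = 10.50, Q̄_x = 1222.0.
ε_xy = (ΔQ_x/ΔP_y)(P̄_y/Q̄_x) = (-498/3)(10.50/1222.0).
ε_xy < 0, so the goods are complements.

-1.43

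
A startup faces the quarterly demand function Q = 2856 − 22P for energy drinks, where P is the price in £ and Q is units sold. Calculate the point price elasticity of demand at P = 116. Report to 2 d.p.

-8.39

At P = 116, Q = 304.
dQ/dP = −22.
ε = (dQ/dP)(P/Q) = (-22)(116/304).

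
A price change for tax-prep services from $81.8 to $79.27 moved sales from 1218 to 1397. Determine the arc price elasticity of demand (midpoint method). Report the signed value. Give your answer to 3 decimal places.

ΔQ = 1397 − 1218 = 179; ΔP = 79.27 − 81.8 = -2.53.
Midpoints: P̄ = 80.53, Q̄ = 1307.5.
ε = (ΔQ/ΔP)(P̄/Q̄) = (179/-2.53)(80.53/1307.5).

-4.358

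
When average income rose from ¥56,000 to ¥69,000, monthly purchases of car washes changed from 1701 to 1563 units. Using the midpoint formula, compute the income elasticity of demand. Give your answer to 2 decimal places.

ΔQ = -138, ΔI = 13000. Midpoints: Ī = 62,500, Q̄ = 1632.0.
ε_I = (ΔQ/ΔI)(Ī/Q̄) = (-138/13000)(62500/1632.0).
ε_I < 0, so the good is inferior.

-0.41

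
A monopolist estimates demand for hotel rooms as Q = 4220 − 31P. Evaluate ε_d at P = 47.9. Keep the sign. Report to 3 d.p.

-0.543

At P = 47.9, Q = 2735.100.
dQ/dP = −31.
ε = (dQ/dP)(P/Q) = (-31)(47.9/2735.100).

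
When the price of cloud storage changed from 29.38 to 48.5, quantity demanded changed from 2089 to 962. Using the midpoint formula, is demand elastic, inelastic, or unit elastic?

elastic

Arc ε ≈ -1.505.
|ε| = 1.50 > 1.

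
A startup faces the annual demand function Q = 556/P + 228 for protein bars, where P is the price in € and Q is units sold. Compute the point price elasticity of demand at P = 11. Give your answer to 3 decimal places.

-0.181

At P = 11, Q = 278.545.
dQ/dP = −556/P² = -4.595.
ε = (dQ/dP)(P/Q) = (-4.595)(11/278.545).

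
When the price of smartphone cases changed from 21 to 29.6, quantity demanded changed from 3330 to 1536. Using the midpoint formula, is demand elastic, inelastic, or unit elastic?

elastic

Arc ε ≈ -2.169.
|ε| = 2.17 > 1.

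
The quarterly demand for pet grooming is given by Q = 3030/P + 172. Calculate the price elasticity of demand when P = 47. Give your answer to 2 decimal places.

At P = 47, Q = 236.468.
dQ/dP = −3030/P² = -1.372.
ε = (dQ/dP)(P/Q) = (-1.372)(47/236.468).

-0.27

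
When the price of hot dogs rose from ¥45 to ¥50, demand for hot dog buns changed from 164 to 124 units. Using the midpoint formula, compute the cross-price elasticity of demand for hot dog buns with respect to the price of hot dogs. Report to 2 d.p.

ΔQ_x = 124 − 164 = -40; ΔP_y = 50 − 45 = 5.
Midpoints: P̄_y = 47.50, Q̄_x = 144.0.
ε_xy = (ΔQ_x/ΔP_y)(P̄_y/Q̄_x) = (-40/5)(47.50/144.0).

-2.64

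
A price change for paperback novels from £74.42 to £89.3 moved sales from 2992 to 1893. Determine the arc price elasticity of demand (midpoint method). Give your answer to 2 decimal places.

-2.48

ΔQ = 1893 − 2992 = -1099; ΔP = 89.3 − 74.42 = 14.88.
Midpoints: P̄ = 81.86, Q̄ = 2442.5.
ε = (ΔQ/ΔP)(P̄/Q̄) = (-1099/14.88)(81.86/2442.5).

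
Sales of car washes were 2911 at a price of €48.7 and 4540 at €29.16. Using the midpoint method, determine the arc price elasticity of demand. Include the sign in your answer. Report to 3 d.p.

ΔQ = 4540 − 2911 = 1629; ΔP = 29.16 − 48.7 = -19.54.
Midpoints: P̄ = 38.93, Q̄ = 3725.5.
ε = (ΔQ/ΔP)(P̄/Q̄) = (1629/-19.54)(38.93/3725.5).

-0.871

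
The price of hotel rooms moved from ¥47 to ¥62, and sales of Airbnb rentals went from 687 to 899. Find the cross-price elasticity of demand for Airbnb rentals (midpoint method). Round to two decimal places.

ΔQ_x = 899 − 687 = 212; ΔP_y = 62 − 47 = 15.
Midpoints: P̄_y = 54.50, Q̄_x = 793.0.
ε_xy = (ΔQ_x/ΔP_y)(P̄_y/Q̄_x) = (212/15)(54.50/793.0).
ε_xy > 0, so the goods are substitutes.

0.97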